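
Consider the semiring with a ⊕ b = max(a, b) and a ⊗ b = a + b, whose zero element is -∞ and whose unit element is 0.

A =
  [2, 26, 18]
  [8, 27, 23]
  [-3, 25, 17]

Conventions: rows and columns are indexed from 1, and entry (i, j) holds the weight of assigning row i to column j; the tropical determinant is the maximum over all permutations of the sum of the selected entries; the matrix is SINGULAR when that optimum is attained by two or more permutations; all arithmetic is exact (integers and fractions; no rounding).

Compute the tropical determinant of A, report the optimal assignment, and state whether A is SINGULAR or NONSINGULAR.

σ = (1, 2, 3): 2 + 27 + 17 = 46
σ = (1, 3, 2): 2 + 23 + 25 = 50
σ = (2, 1, 3): 26 + 8 + 17 = 51
σ = (2, 3, 1): 26 + 23 + (-3) = 46
σ = (3, 1, 2): 18 + 8 + 25 = 51
σ = (3, 2, 1): 18 + 27 + (-3) = 42
Optimal value attained by: σ = (2, 1, 3).
Answer: det⊕(A) = 51; verdict: SINGULAR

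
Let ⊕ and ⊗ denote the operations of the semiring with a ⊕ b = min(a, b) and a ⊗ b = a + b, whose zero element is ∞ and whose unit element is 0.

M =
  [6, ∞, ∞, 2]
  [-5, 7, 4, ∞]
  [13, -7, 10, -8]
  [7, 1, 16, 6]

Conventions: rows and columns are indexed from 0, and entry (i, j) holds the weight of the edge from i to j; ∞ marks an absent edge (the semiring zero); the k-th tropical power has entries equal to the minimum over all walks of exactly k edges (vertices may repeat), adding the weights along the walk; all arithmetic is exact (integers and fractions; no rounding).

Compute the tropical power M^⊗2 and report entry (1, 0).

M^⊗2:
  [9, 3, 18, 8]
  [1, -3, 11, -4]
  [-12, -7, -3, -2]
  [-4, 7, 5, 8]
Key observation: the optimum is the walk 1->0->0, with weight (-5) + 6 = 1.
Optimal value attained by: walk 1->0->0.
Answer: (M^⊗2)[1][0] = 1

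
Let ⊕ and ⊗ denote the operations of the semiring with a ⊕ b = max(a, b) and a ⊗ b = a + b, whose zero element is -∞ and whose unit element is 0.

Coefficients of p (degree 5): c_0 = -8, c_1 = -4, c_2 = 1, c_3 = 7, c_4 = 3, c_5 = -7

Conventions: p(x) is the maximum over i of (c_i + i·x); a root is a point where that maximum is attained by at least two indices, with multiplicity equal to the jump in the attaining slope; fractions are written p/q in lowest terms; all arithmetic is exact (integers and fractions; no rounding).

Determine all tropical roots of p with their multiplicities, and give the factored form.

hull edge (i=0, c=-8) to (i=3, c=7): slope 5, span 3
hull edge (i=3, c=7) to (i=4, c=3): slope -4, span 1
hull edge (i=4, c=3) to (i=5, c=-7): slope -10, span 1
Factored form: p(x) = -7 ⊗ (x ⊕ (-5)) ⊗ (x ⊕ (-5)) ⊗ (x ⊕ (-5)) ⊗ (x ⊕ 4) ⊗ (x ⊕ 10)
Answer: roots = -5 (mult 3), 4 (mult 1), 10 (mult 1)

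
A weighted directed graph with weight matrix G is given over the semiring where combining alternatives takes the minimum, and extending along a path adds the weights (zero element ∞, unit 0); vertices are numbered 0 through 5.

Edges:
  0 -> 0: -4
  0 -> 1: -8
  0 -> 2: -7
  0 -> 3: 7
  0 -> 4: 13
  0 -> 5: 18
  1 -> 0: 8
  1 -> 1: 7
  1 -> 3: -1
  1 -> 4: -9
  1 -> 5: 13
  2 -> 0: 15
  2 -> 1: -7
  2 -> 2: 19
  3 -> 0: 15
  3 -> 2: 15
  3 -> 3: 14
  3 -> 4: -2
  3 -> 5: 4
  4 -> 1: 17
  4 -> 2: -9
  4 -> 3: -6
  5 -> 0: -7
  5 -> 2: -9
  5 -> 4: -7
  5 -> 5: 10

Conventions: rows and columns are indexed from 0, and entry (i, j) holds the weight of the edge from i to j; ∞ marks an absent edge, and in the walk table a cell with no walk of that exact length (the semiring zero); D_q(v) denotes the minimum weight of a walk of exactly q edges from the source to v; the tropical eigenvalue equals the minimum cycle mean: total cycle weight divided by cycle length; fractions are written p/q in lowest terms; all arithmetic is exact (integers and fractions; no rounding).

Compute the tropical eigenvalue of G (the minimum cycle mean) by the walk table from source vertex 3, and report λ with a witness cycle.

q=0: [∞, ∞, ∞, 0, ∞, ∞]
q=1: [15, ∞, 15, 14, -2, 4]
q=2: [-3, 7, -11, -8, -3, 14]
q=3: [-7, -18, -12, -9, -10, -4]
q=4: [-11, -19, -19, -19, -27, -5]
q=5: [-15, -26, -36, -33, -28, -15]
q=6: [-22, -43, -37, -34, -35, -29]
Optimal cycle mean attained by: cycle 1->4->2->1, total (-9) + (-9) + (-7), length 3.
Answer: λ = -25/3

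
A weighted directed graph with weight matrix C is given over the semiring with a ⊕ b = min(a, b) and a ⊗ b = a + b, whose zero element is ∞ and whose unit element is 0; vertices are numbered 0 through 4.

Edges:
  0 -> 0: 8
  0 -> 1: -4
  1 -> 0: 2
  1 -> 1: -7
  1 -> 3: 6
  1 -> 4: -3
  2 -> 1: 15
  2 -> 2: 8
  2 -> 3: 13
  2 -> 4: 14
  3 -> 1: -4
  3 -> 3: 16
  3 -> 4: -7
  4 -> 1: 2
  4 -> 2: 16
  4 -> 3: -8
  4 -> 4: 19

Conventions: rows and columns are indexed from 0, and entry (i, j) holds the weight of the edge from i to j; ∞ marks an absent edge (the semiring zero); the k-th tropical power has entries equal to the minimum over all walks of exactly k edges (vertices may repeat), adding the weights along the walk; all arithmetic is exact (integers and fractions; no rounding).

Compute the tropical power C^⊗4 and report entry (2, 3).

C^⊗2:
  [-2, -11, ∞, 2, -7]
  [-5, -14, 13, -11, -10]
  [17, 8, 16, 6, 6]
  [-2, -11, 9, -15, -7]
  [4, -12, 24, 8, -15]
C^⊗3:
  [-9, -18, 9, -15, -14]
  [-12, -21, 6, -18, -18]
  [10, 1, 22, -2, -1]
  [-9, -19, 9, -15, -22]
  [-10, -19, 1, -23, -15]
C^⊗4:
  [-16, -25, 2, -22, -22]
  [-19, -28, -2, -26, -25]
  [3, -6, 15, -9, -9]
  [-17, -26, -6, -30, -22]
  [-17, -27, 1, -23, -30]
Key observation: the optimum is the walk 2->4->3->4->3, with weight 14 + (-8) + (-7) + (-8) = -9.
Optimal value attained by: walk 2->4->3->4->3.
Answer: (C^⊗4)[2][3] = -9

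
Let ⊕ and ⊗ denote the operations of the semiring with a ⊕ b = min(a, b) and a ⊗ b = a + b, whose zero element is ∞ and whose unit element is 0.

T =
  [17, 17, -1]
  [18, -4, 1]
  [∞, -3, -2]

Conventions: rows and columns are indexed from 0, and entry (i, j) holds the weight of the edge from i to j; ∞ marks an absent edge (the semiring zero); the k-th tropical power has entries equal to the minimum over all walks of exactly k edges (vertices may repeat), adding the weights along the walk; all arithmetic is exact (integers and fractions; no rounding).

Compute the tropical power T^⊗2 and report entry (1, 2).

T^⊗2:
  [34, -4, -3]
  [14, -8, -3]
  [15, -7, -4]
Key observation: the optimum is the walk 1->1->2, with weight (-4) + 1 = -3.
Optimal value attained by: walk 1->1->2.
Answer: (T^⊗2)[1][2] = -3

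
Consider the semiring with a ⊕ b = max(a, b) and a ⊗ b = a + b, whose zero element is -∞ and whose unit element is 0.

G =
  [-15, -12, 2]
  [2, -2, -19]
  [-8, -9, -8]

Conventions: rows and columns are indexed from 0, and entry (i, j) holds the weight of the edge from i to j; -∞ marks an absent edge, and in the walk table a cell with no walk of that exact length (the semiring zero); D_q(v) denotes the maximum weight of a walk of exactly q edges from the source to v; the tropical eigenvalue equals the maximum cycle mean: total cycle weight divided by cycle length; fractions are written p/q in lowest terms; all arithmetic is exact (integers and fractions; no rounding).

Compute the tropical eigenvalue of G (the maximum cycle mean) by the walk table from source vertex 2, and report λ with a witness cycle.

q=0: [-∞, -∞, 0]
q=1: [-8, -9, -8]
q=2: [-7, -11, -6]
q=3: [-9, -13, -5]
Optimal cycle mean attained by: cycle 0->2->1->0, total 2 + (-9) + 2, length 3.
Answer: λ = -5/3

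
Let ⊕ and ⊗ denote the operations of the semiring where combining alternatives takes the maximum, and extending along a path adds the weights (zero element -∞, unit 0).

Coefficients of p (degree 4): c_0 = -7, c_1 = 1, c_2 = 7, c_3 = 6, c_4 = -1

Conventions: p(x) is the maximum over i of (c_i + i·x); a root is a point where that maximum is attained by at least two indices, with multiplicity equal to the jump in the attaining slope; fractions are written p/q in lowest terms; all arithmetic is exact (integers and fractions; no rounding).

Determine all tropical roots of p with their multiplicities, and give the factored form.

hull edge (i=0, c=-7) to (i=1, c=1): slope 8, span 1
hull edge (i=1, c=1) to (i=2, c=7): slope 6, span 1
hull edge (i=2, c=7) to (i=3, c=6): slope -1, span 1
hull edge (i=3, c=6) to (i=4, c=-1): slope -7, span 1
Factored form: p(x) = -1 ⊗ (x ⊕ (-8)) ⊗ (x ⊕ (-6)) ⊗ (x ⊕ 1) ⊗ (x ⊕ 7)
Answer: roots = -8 (mult 1), -6 (mult 1), 1 (mult 1), 7 (mult 1)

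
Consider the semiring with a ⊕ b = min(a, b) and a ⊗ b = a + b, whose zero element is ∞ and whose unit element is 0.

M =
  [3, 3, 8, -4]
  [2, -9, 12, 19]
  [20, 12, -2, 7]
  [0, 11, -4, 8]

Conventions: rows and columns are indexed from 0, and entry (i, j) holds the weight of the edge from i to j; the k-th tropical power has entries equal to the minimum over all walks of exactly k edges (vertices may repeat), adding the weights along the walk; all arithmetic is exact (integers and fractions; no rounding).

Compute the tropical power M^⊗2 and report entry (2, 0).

M^⊗2:
  [-4, -6, -8, -1]
  [-7, -18, 3, -2]
  [7, 3, -4, 5]
  [3, 2, -6, -4]
Key observation: the optimum is the walk 2->3->0, with weight 7 + 0 = 7.
Optimal value attained by: walk 2->3->0.
Answer: (M^⊗2)[2][0] = 7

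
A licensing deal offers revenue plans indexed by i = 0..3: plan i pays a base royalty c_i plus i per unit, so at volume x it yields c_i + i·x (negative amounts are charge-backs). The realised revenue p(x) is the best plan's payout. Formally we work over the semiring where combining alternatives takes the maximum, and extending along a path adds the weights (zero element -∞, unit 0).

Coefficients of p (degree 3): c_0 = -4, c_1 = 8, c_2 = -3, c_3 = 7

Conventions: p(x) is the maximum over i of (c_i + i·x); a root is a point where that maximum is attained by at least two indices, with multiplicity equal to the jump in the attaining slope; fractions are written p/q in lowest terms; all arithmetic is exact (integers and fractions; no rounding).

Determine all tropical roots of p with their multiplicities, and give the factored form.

hull edge (i=0, c=-4) to (i=1, c=8): slope 12, span 1
hull edge (i=1, c=8) to (i=3, c=7): slope -1/2, span 2
Factored form: p(x) = 7 ⊗ (x ⊕ (-12)) ⊗ (x ⊕ 1/2) ⊗ (x ⊕ 1/2)
Answer: roots = -12 (mult 1), 1/2 (mult 2)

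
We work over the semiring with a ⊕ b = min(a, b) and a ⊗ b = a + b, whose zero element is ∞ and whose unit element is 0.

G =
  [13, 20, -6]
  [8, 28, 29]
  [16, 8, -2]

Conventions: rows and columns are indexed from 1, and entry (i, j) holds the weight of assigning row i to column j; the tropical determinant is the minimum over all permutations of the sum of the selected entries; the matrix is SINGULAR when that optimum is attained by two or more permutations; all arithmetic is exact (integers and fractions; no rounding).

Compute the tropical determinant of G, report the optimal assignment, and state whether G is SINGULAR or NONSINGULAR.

σ = (1, 2, 3): 13 + 28 + (-2) = 39
σ = (1, 3, 2): 13 + 29 + 8 = 50
σ = (2, 1, 3): 20 + 8 + (-2) = 26
σ = (2, 3, 1): 20 + 29 + 16 = 65
σ = (3, 1, 2): (-6) + 8 + 8 = 10
σ = (3, 2, 1): (-6) + 28 + 16 = 38
Optimal value attained by: σ = (3, 1, 2).
Answer: det⊕(G) = 10; verdict: NONSINGULAR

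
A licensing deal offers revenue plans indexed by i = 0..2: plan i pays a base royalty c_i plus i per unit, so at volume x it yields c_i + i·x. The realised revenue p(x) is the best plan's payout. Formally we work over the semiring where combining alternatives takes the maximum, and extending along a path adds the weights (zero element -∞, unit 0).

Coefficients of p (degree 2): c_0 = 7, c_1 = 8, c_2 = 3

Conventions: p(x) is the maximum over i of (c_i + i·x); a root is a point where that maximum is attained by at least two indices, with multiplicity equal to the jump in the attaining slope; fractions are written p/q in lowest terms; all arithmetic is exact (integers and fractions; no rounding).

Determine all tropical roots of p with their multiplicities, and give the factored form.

hull edge (i=0, c=7) to (i=1, c=8): slope 1, span 1
hull edge (i=1, c=8) to (i=2, c=3): slope -5, span 1
Factored form: p(x) = 3 ⊗ (x ⊕ (-1)) ⊗ (x ⊕ 5)
Answer: roots = -1 (mult 1), 5 (mult 1)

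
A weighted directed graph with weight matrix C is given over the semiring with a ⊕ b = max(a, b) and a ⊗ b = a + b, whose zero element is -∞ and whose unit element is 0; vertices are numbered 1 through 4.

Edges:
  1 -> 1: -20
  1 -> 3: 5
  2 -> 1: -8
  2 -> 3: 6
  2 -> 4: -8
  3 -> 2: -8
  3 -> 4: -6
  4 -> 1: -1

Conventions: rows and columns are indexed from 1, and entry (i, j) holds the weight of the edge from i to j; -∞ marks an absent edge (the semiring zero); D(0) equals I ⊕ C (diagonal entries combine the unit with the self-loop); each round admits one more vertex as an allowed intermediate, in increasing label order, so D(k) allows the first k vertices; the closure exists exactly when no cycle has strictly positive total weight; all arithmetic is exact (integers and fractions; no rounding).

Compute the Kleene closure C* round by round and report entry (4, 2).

D(0):
  [0, -∞, 5, -∞]
  [-8, 0, 6, -8]
  [-∞, -8, 0, -6]
  [-1, -∞, -∞, 0]
D(1):
  [0, -∞, 5, -∞]
  [-8, 0, 6, -8]
  [-∞, -8, 0, -6]
  [-1, -∞, 4, 0]
D(2):
  [0, -∞, 5, -∞]
  [-8, 0, 6, -8]
  [-16, -8, 0, -6]
  [-1, -∞, 4, 0]
D(3):
  [0, -3, 5, -1]
  [-8, 0, 6, 0]
  [-16, -8, 0, -6]
  [-1, -4, 4, 0]
D(4):
  [0, -3, 5, -1]
  [-1, 0, 6, 0]
  [-7, -8, 0, -6]
  [-1, -4, 4, 0]
Answer: C*[4][2] = -4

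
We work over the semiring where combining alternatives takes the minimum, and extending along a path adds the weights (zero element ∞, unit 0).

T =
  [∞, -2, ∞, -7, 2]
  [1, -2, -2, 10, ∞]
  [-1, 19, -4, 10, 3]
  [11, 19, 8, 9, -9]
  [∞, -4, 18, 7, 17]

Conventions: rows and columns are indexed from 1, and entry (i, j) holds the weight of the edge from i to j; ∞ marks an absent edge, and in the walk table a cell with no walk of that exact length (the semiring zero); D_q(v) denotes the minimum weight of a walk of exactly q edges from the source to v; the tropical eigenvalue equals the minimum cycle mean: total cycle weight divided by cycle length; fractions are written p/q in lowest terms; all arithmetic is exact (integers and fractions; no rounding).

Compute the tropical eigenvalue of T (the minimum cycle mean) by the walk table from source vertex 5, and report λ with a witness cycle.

q=0: [∞, ∞, ∞, ∞, 0]
q=1: [∞, -4, 18, 7, 17]
q=2: [-3, -6, -6, 6, -2]
q=3: [-7, -8, -10, -10, -3]
q=4: [-11, -10, -14, -14, -19]
q=5: [-15, -23, -18, -18, -23]
Optimal cycle mean attained by: cycle 1->4->5->2->1, total (-7) + (-9) + (-4) + 1, length 4.
Answer: λ = -19/4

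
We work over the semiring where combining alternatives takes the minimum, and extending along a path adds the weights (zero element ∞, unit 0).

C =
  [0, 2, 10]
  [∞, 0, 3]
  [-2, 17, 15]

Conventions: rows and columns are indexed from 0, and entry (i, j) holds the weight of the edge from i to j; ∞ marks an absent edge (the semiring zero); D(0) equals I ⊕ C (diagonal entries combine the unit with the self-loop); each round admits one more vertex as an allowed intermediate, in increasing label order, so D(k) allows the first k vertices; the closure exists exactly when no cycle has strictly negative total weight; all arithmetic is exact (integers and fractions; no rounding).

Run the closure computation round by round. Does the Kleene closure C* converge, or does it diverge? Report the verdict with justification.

D(0):
  [0, 2, 10]
  [∞, 0, 3]
  [-2, 17, 0]
D(1):
  [0, 2, 10]
  [∞, 0, 3]
  [-2, 0, 0]
D(2):
  [0, 2, 5]
  [∞, 0, 3]
  [-2, 0, 0]
D(3):
  [0, 2, 5]
  [1, 0, 3]
  [-2, 0, 0]
Key observation: every diagonal entry stays at the unit through all rounds, so no improving cycle exists.
Answer: CONVERGES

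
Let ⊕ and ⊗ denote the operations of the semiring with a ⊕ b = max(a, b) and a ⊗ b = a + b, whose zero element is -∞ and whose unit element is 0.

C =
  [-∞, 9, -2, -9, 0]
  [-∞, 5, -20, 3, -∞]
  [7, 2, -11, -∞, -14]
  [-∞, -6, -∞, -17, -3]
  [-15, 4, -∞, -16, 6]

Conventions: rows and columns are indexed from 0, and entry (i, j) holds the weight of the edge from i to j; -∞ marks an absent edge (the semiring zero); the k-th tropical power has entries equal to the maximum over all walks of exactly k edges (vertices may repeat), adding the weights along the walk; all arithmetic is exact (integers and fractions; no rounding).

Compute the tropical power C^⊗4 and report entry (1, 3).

C^⊗2:
  [5, 14, -11, 12, 6]
  [-13, 10, -15, 8, 0]
  [-4, 16, 5, 5, 7]
  [-18, 1, -26, -3, 3]
  [-9, 10, -16, 7, 12]
C^⊗3:
  [-4, 19, 3, 17, 12]
  [-8, 15, -10, 13, 6]
  [12, 21, -4, 19, 13]
  [-12, 7, -19, 4, 9]
  [-3, 16, -10, 13, 18]
C^⊗4:
  [10, 24, -1, 22, 18]
  [-3, 20, -5, 18, 12]
  [3, 26, 10, 24, 19]
  [-6, 13, -13, 10, 15]
  [3, 22, -4, 19, 24]
Key observation: the optimum is the walk 1->1->1->1->3, with weight 5 + 5 + 5 + 3 = 18.
Optimal value attained by: walk 1->1->1->1->3.
Answer: (C^⊗4)[1][3] = 18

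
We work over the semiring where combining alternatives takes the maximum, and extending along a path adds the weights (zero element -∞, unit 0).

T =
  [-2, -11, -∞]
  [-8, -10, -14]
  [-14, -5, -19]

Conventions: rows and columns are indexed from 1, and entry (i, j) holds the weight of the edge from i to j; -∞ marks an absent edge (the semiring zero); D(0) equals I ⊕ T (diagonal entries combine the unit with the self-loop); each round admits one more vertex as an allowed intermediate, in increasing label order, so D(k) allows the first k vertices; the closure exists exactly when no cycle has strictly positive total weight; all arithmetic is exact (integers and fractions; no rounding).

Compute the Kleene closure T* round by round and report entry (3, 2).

D(0):
  [0, -11, -∞]
  [-8, 0, -14]
  [-14, -5, 0]
D(1):
  [0, -11, -∞]
  [-8, 0, -14]
  [-14, -5, 0]
D(2):
  [0, -11, -25]
  [-8, 0, -14]
  [-13, -5, 0]
D(3):
  [0, -11, -25]
  [-8, 0, -14]
  [-13, -5, 0]
Answer: T*[3][2] = -5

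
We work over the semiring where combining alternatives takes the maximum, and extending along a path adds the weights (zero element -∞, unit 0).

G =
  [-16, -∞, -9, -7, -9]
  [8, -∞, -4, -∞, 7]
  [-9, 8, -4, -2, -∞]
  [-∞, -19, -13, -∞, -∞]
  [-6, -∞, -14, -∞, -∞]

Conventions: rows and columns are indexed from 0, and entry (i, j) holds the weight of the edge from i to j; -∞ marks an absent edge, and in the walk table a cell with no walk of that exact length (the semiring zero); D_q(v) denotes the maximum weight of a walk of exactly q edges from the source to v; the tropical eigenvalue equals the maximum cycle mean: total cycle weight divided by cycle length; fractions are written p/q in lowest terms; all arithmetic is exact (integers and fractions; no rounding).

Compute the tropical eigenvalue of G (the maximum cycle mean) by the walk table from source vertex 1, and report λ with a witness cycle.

q=0: [-∞, 0, -∞, -∞, -∞]
q=1: [8, -∞, -4, -∞, 7]
q=2: [1, 4, -1, 1, -1]
q=3: [12, 7, 0, -3, 11]
q=4: [15, 8, 3, 5, 14]
q=5: [16, 11, 6, 8, 15]
Optimal cycle mean attained by: cycle 0->2->1->0, total (-9) + 8 + 8, length 3.
Answer: λ = 7/3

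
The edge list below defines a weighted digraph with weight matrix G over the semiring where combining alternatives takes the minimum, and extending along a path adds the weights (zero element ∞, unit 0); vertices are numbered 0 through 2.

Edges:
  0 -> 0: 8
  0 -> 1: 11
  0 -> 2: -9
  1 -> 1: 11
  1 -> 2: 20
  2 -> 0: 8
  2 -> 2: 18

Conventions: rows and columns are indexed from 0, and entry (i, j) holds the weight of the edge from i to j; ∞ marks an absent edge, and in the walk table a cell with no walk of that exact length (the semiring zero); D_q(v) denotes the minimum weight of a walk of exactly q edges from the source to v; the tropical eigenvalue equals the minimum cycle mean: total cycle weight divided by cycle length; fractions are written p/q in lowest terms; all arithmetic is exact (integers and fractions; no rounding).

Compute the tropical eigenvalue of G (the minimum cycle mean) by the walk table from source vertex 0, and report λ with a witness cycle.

q=0: [0, ∞, ∞]
q=1: [8, 11, -9]
q=2: [-1, 19, -1]
q=3: [7, 10, -10]
Optimal cycle mean attained by: cycle 0->2->0, total (-9) + 8, length 2.
Answer: λ = -1/2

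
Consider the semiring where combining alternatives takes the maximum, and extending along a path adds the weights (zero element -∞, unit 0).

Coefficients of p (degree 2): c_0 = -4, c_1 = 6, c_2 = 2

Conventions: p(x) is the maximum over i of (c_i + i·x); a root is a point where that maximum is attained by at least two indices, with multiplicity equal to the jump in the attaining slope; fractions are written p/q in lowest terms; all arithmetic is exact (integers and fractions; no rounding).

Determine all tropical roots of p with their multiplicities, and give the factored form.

hull edge (i=0, c=-4) to (i=1, c=6): slope 10, span 1
hull edge (i=1, c=6) to (i=2, c=2): slope -4, span 1
Factored form: p(x) = 2 ⊗ (x ⊕ (-10)) ⊗ (x ⊕ 4)
Answer: roots = -10 (mult 1), 4 (mult 1)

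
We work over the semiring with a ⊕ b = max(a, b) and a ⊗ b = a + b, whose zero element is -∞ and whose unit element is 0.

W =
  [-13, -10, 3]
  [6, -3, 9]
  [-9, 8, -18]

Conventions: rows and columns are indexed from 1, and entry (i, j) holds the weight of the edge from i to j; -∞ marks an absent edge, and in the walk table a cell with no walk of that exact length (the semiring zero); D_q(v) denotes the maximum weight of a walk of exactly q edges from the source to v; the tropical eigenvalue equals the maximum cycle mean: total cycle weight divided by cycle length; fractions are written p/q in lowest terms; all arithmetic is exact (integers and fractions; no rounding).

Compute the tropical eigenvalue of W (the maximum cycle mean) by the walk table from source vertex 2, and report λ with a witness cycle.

q=0: [-∞, 0, -∞]
q=1: [6, -3, 9]
q=2: [3, 17, 9]
q=3: [23, 17, 26]
Optimal cycle mean attained by: cycle 2->3->2, total 9 + 8, length 2.
Answer: λ = 17/2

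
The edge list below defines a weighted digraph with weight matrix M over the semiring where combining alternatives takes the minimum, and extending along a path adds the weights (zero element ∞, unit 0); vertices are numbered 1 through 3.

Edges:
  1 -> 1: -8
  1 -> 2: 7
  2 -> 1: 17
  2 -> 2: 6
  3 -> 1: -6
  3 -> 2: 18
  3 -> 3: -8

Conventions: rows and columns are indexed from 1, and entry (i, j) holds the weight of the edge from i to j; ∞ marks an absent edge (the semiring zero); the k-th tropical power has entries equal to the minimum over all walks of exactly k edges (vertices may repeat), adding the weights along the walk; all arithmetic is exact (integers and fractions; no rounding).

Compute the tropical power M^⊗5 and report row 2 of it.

M^⊗2:
  [-16, -1, ∞]
  [9, 12, ∞]
  [-14, 1, -16]
M^⊗3:
  [-24, -9, ∞]
  [1, 16, ∞]
  [-22, -7, -24]
M^⊗4:
  [-32, -17, ∞]
  [-7, 8, ∞]
  [-30, -15, -32]
M^⊗5:
  [-40, -25, ∞]
  [-15, 0, ∞]
  [-38, -23, -40]
Answer: row 2 of M^⊗5 = [-15, 0, ∞]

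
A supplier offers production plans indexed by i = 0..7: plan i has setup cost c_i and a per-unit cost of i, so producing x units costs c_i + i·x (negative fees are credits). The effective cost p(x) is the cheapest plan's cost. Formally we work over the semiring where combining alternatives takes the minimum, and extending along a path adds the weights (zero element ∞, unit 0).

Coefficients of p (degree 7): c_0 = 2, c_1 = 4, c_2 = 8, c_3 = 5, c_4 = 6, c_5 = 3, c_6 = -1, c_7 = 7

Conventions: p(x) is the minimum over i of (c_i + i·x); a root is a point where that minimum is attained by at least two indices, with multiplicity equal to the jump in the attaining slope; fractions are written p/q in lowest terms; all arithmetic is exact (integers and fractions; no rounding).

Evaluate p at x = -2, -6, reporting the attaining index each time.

p(-2) = min(2+0·(-2)=2, 4+1·(-2)=2, 8+2·(-2)=4, 5+3·(-2)=-1, 6+4·(-2)=-2, 3+5·(-2)=-7, -1+6·(-2)=-13, 7+7·(-2)=-7) = -13 (attained by i=6)
p(-6) = min(2+0·(-6)=2, 4+1·(-6)=-2, 8+2·(-6)=-4, 5+3·(-6)=-13, 6+4·(-6)=-18, 3+5·(-6)=-27, -1+6·(-6)=-37, 7+7·(-6)=-35) = -37 (attained by i=6)
Answer: p(-2) = -13; p(-6) = -37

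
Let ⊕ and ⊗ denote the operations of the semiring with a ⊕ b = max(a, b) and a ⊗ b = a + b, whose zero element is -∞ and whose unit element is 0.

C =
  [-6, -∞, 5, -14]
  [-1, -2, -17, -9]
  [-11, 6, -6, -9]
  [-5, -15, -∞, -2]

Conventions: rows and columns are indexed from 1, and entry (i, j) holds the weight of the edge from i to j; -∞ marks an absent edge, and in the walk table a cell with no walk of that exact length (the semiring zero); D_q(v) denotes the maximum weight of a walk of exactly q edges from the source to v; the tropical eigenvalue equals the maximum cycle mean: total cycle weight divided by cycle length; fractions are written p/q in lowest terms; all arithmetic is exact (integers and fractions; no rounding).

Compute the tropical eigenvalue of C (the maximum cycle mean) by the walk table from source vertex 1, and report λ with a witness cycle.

q=0: [0, -∞, -∞, -∞]
q=1: [-6, -∞, 5, -14]
q=2: [-6, 11, -1, -4]
q=3: [10, 9, -1, 2]
q=4: [8, 7, 15, 0]
Optimal cycle mean attained by: cycle 1->3->2->1, total 5 + 6 + (-1), length 3.
Answer: λ = 10/3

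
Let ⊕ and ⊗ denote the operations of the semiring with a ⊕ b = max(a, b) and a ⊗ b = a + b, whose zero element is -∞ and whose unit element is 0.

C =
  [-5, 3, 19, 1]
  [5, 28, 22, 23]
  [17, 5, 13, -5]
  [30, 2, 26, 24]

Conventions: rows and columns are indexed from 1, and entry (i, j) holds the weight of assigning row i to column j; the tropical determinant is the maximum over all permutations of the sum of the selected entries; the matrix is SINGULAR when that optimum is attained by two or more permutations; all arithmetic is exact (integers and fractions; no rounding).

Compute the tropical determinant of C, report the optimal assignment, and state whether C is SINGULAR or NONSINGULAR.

σ = (1, 2, 3, 4): (-5) + 28 + 13 + 24 = 60
σ = (1, 2, 4, 3): (-5) + 28 + (-5) + 26 = 44
σ = (1, 3, 2, 4): (-5) + 22 + 5 + 24 = 46
σ = (1, 3, 4, 2): (-5) + 22 + (-5) + 2 = 14
σ = (1, 4, 2, 3): (-5) + 23 + 5 + 26 = 49
σ = (1, 4, 3, 2): (-5) + 23 + 13 + 2 = 33
σ = (2, 1, 3, 4): 3 + 5 + 13 + 24 = 45
σ = (2, 1, 4, 3): 3 + 5 + (-5) + 26 = 29
σ = (2, 3, 1, 4): 3 + 22 + 17 + 24 = 66
σ = (2, 3, 4, 1): 3 + 22 + (-5) + 30 = 50
σ = (2, 4, 1, 3): 3 + 23 + 17 + 26 = 69
σ = (2, 4, 3, 1): 3 + 23 + 13 + 30 = 69
σ = (3, 1, 2, 4): 19 + 5 + 5 + 24 = 53
σ = (3, 1, 4, 2): 19 + 5 + (-5) + 2 = 21
σ = (3, 2, 1, 4): 19 + 28 + 17 + 24 = 88
σ = (3, 2, 4, 1): 19 + 28 + (-5) + 30 = 72
σ = (3, 4, 1, 2): 19 + 23 + 17 + 2 = 61
σ = (3, 4, 2, 1): 19 + 23 + 5 + 30 = 77
σ = (4, 1, 2, 3): 1 + 5 + 5 + 26 = 37
σ = (4, 1, 3, 2): 1 + 5 + 13 + 2 = 21
σ = (4, 2, 1, 3): 1 + 28 + 17 + 26 = 72
σ = (4, 2, 3, 1): 1 + 28 + 13 + 30 = 72
σ = (4, 3, 1, 2): 1 + 22 + 17 + 2 = 42
σ = (4, 3, 2, 1): 1 + 22 + 5 + 30 = 58
Optimal value attained by: σ = (3, 2, 1, 4).
Answer: det⊕(C) = 88; verdict: NONSINGULAR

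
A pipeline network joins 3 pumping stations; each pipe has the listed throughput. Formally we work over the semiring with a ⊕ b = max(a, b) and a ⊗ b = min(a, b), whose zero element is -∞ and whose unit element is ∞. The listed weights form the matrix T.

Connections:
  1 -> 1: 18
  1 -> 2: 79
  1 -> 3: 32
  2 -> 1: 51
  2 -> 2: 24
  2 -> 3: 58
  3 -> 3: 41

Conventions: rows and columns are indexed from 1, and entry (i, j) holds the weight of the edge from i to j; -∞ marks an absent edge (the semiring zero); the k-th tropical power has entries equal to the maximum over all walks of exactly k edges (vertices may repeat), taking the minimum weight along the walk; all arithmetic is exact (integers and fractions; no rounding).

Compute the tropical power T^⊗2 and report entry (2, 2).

T^⊗2:
  [51, 24, 58]
  [24, 51, 41]
  [-∞, -∞, 41]
Key observation: the optimum is the walk 2->1->2, with weight 51 min 79 = 51.
Optimal value attained by: walk 2->1->2.
Answer: (T^⊗2)[2][2] = 51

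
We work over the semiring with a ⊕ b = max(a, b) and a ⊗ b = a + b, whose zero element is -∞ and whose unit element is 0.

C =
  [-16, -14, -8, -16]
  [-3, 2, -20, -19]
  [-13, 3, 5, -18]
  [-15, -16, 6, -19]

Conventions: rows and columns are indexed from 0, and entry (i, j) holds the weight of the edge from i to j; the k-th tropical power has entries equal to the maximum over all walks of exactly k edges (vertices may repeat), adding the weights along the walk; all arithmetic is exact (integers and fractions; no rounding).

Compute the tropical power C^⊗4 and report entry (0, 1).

C^⊗2:
  [-17, -5, -3, -26]
  [-1, 4, -11, -17]
  [0, 8, 10, -13]
  [-7, 9, 11, -12]
C^⊗3:
  [-8, 0, 2, -21]
  [1, 6, -6, -15]
  [5, 13, 15, -8]
  [6, 14, 16, -7]
C^⊗4:
  [-3, 5, 7, -16]
  [3, 8, -1, -13]
  [10, 18, 20, -3]
  [11, 19, 21, -2]
Key observation: the optimum is the walk 0->2->2->2->1, with weight (-8) + 5 + 5 + 3 = 5.
Optimal value attained by: walk 0->2->2->2->1.
Answer: (C^⊗4)[0][1] = 5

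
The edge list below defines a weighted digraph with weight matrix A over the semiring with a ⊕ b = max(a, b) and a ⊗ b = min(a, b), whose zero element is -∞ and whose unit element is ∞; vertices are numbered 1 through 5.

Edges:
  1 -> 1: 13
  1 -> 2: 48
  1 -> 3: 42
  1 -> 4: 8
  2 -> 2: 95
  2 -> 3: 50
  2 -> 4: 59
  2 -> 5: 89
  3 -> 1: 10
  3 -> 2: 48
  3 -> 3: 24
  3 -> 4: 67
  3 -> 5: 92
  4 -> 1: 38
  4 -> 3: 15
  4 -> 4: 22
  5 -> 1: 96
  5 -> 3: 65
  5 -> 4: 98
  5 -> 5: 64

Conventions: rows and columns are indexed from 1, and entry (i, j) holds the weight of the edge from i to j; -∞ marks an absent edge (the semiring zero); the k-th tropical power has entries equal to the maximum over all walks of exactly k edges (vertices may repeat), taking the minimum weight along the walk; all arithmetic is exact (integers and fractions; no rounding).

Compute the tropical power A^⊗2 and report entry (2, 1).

A^⊗2:
  [13, 48, 48, 48, 48]
  [89, 95, 65, 89, 89]
  [92, 48, 65, 92, 64]
  [22, 38, 38, 22, 15]
  [64, 48, 64, 65, 65]
Key observation: the optimum is the walk 2->5->1, with weight 89 min 96 = 89.
Optimal value attained by: walk 2->5->1.
Answer: (A^⊗2)[2][1] = 89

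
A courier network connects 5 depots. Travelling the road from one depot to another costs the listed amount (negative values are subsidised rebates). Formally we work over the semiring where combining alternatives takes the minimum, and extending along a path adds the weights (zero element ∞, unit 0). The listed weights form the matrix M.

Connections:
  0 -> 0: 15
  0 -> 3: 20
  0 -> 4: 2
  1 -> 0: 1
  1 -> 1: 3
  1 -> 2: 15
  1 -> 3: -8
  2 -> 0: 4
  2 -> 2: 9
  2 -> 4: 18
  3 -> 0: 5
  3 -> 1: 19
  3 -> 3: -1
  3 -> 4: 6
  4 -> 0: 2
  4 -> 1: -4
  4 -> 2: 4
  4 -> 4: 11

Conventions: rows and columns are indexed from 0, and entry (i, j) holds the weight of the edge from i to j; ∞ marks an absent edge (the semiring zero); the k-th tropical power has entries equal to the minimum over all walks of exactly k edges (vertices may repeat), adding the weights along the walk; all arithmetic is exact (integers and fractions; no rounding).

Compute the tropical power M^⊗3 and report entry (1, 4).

M^⊗2:
  [4, -2, 6, 19, 13]
  [-3, 6, 18, -9, -2]
  [13, 14, 18, 24, 6]
  [4, 2, 10, -2, 5]
  [-3, -1, 11, -12, 4]
M^⊗3:
  [-1, 1, 13, -10, 6]
  [-4, -6, 2, -10, -3]
  [8, 2, 10, 6, 15]
  [3, 1, 9, -6, 4]
  [-7, 0, 8, -13, -6]
Key observation: the optimum is the walk 1->3->3->4, with weight (-8) + (-1) + 6 = -3.
Optimal value attained by: walk 1->3->3->4.
Answer: (M^⊗3)[1][4] = -3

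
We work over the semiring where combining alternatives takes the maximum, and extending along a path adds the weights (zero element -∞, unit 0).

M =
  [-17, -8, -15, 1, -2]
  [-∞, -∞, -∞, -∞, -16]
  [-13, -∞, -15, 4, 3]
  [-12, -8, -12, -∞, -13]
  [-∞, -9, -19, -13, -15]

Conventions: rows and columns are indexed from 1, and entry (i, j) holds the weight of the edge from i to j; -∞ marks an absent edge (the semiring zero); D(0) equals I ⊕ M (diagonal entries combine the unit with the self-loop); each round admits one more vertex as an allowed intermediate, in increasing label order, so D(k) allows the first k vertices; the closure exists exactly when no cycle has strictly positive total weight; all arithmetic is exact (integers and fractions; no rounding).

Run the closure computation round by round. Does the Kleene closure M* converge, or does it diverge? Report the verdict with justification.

D(0):
  [0, -8, -15, 1, -2]
  [-∞, 0, -∞, -∞, -16]
  [-13, -∞, 0, 4, 3]
  [-12, -8, -12, 0, -13]
  [-∞, -9, -19, -13, 0]
D(1):
  [0, -8, -15, 1, -2]
  [-∞, 0, -∞, -∞, -16]
  [-13, -21, 0, 4, 3]
  [-12, -8, -12, 0, -13]
  [-∞, -9, -19, -13, 0]
D(2):
  [0, -8, -15, 1, -2]
  [-∞, 0, -∞, -∞, -16]
  [-13, -21, 0, 4, 3]
  [-12, -8, -12, 0, -13]
  [-∞, -9, -19, -13, 0]
D(3):
  [0, -8, -15, 1, -2]
  [-∞, 0, -∞, -∞, -16]
  [-13, -21, 0, 4, 3]
  [-12, -8, -12, 0, -9]
  [-32, -9, -19, -13, 0]
D(4):
  [0, -7, -11, 1, -2]
  [-∞, 0, -∞, -∞, -16]
  [-8, -4, 0, 4, 3]
  [-12, -8, -12, 0, -9]
  [-25, -9, -19, -13, 0]
D(5):
  [0, -7, -11, 1, -2]
  [-41, 0, -35, -29, -16]
  [-8, -4, 0, 4, 3]
  [-12, -8, -12, 0, -9]
  [-25, -9, -19, -13, 0]
Key observation: every diagonal entry stays at the unit through all rounds, so no improving cycle exists.
Answer: CONVERGES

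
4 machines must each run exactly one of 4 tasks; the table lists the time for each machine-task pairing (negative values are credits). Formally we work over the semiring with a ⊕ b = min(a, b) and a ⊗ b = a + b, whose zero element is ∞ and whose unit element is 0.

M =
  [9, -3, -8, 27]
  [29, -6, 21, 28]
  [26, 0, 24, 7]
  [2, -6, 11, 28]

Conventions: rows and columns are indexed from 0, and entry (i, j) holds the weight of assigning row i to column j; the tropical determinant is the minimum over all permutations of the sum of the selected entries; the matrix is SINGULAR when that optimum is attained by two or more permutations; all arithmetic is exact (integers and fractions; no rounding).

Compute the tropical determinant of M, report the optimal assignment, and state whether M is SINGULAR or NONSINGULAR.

σ = (0, 1, 2, 3): 9 + (-6) + 24 + 28 = 55
σ = (0, 1, 3, 2): 9 + (-6) + 7 + 11 = 21
σ = (0, 2, 1, 3): 9 + 21 + 0 + 28 = 58
σ = (0, 2, 3, 1): 9 + 21 + 7 + (-6) = 31
σ = (0, 3, 1, 2): 9 + 28 + 0 + 11 = 48
σ = (0, 3, 2, 1): 9 + 28 + 24 + (-6) = 55
σ = (1, 0, 2, 3): (-3) + 29 + 24 + 28 = 78
σ = (1, 0, 3, 2): (-3) + 29 + 7 + 11 = 44
σ = (1, 2, 0, 3): (-3) + 21 + 26 + 28 = 72
σ = (1, 2, 3, 0): (-3) + 21 + 7 + 2 = 27
σ = (1, 3, 0, 2): (-3) + 28 + 26 + 11 = 62
σ = (1, 3, 2, 0): (-3) + 28 + 24 + 2 = 51
σ = (2, 0, 1, 3): (-8) + 29 + 0 + 28 = 49
σ = (2, 0, 3, 1): (-8) + 29 + 7 + (-6) = 22
σ = (2, 1, 0, 3): (-8) + (-6) + 26 + 28 = 40
σ = (2, 1, 3, 0): (-8) + (-6) + 7 + 2 = -5
σ = (2, 3, 0, 1): (-8) + 28 + 26 + (-6) = 40
σ = (2, 3, 1, 0): (-8) + 28 + 0 + 2 = 22
σ = (3, 0, 1, 2): 27 + 29 + 0 + 11 = 67
σ = (3, 0, 2, 1): 27 + 29 + 24 + (-6) = 74
σ = (3, 1, 0, 2): 27 + (-6) + 26 + 11 = 58
σ = (3, 1, 2, 0): 27 + (-6) + 24 + 2 = 47
σ = (3, 2, 0, 1): 27 + 21 + 26 + (-6) = 68
σ = (3, 2, 1, 0): 27 + 21 + 0 + 2 = 50
Optimal value attained by: σ = (2, 1, 3, 0).
Answer: det⊕(M) = -5; verdict: NONSINGULAR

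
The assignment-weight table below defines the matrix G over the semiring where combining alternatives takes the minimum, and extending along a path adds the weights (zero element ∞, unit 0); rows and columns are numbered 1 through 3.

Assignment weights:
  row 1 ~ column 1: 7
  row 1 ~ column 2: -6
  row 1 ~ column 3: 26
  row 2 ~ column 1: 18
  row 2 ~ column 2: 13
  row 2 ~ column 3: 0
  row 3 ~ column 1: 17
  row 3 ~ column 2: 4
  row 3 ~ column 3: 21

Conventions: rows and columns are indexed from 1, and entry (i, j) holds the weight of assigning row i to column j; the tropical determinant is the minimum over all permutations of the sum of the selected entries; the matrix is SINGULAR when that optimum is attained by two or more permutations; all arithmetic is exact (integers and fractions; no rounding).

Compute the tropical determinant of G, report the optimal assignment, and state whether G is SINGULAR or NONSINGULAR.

σ = (1, 2, 3): 7 + 13 + 21 = 41
σ = (1, 3, 2): 7 + 0 + 4 = 11
σ = (2, 1, 3): (-6) + 18 + 21 = 33
σ = (2, 3, 1): (-6) + 0 + 17 = 11
σ = (3, 1, 2): 26 + 18 + 4 = 48
σ = (3, 2, 1): 26 + 13 + 17 = 56
Optimal value attained by: σ = (1, 3, 2).
Answer: det⊕(G) = 11; verdict: SINGULAR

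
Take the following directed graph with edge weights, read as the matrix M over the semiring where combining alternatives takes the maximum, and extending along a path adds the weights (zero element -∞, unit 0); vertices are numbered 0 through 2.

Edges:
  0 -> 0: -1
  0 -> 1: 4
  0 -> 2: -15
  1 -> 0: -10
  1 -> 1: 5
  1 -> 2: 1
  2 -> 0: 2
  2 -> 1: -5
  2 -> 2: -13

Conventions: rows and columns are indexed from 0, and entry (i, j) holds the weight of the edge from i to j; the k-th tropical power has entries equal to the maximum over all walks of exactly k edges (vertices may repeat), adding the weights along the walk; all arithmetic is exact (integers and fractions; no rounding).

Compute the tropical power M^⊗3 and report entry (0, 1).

M^⊗2:
  [-2, 9, 5]
  [3, 10, 6]
  [1, 6, -4]
M^⊗3:
  [7, 14, 10]
  [8, 15, 11]
  [0, 11, 7]
Key observation: the optimum is the walk 0->1->1->1, with weight 4 + 5 + 5 = 14.
Optimal value attained by: walk 0->1->1->1.
Answer: (M^⊗3)[0][1] = 14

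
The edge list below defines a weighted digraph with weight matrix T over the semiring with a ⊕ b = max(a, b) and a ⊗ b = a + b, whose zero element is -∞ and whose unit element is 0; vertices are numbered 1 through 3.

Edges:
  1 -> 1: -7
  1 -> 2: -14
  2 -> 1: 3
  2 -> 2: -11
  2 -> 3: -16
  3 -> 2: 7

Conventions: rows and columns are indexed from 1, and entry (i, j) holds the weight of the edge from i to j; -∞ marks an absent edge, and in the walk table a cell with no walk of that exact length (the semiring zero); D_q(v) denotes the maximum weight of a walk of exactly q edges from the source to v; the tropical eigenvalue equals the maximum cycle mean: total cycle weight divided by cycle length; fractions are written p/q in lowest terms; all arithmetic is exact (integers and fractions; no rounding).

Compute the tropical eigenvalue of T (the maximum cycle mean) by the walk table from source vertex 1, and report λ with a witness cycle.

q=0: [0, -∞, -∞]
q=1: [-7, -14, -∞]
q=2: [-11, -21, -30]
q=3: [-18, -23, -37]
Optimal cycle mean attained by: cycle 2->3->2, total (-16) + 7, length 2.
Answer: λ = -9/2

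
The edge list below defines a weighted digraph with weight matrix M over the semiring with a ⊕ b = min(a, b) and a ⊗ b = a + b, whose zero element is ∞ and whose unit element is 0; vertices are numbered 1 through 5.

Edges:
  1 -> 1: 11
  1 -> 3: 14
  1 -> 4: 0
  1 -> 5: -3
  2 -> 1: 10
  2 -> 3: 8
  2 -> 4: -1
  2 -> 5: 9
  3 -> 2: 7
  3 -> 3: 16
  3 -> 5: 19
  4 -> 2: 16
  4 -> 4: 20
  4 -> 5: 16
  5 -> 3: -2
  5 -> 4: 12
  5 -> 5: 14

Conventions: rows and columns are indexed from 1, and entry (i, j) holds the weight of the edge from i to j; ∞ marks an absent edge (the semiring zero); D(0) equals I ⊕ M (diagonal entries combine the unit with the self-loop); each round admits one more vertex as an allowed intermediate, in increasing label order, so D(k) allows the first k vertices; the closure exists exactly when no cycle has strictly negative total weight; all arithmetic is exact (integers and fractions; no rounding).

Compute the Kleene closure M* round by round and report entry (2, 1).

D(0):
  [0, ∞, 14, 0, -3]
  [10, 0, 8, -1, 9]
  [∞, 7, 0, ∞, 19]
  [∞, 16, ∞, 0, 16]
  [∞, ∞, -2, 12, 0]
D(1):
  [0, ∞, 14, 0, -3]
  [10, 0, 8, -1, 7]
  [∞, 7, 0, ∞, 19]
  [∞, 16, ∞, 0, 16]
  [∞, ∞, -2, 12, 0]
D(2):
  [0, ∞, 14, 0, -3]
  [10, 0, 8, -1, 7]
  [17, 7, 0, 6, 14]
  [26, 16, 24, 0, 16]
  [∞, ∞, -2, 12, 0]
D(3):
  [0, 21, 14, 0, -3]
  [10, 0, 8, -1, 7]
  [17, 7, 0, 6, 14]
  [26, 16, 24, 0, 16]
  [15, 5, -2, 4, 0]
D(4):
  [0, 16, 14, 0, -3]
  [10, 0, 8, -1, 7]
  [17, 7, 0, 6, 14]
  [26, 16, 24, 0, 16]
  [15, 5, -2, 4, 0]
D(5):
  [0, 2, -5, 0, -3]
  [10, 0, 5, -1, 7]
  [17, 7, 0, 6, 14]
  [26, 16, 14, 0, 16]
  [15, 5, -2, 4, 0]
Answer: M*[2][1] = 10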